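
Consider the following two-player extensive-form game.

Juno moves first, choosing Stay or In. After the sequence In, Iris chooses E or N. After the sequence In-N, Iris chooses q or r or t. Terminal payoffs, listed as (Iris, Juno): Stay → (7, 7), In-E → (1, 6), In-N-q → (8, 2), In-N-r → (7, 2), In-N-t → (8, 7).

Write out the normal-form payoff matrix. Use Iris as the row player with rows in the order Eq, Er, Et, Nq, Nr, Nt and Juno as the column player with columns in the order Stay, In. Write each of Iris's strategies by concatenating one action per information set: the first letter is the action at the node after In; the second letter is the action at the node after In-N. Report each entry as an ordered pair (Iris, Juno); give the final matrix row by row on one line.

Row Eq: Stay→(7,7), In→(1,6)
Row Er: Stay→(7,7), In→(1,6)
Row Et: Stay→(7,7), In→(1,6)
Row Nq: Stay→(7,7), In→(8,2)
Row Nr: Stay→(7,7), In→(7,2)
Row Nt: Stay→(7,7), In→(8,7)

Eq: (7,7) (1,6) | Er: (7,7) (1,6) | Et: (7,7) (1,6) | Nq: (7,7) (8,2) | Nr: (7,7) (7,2) | Nt: (7,7) (8,7)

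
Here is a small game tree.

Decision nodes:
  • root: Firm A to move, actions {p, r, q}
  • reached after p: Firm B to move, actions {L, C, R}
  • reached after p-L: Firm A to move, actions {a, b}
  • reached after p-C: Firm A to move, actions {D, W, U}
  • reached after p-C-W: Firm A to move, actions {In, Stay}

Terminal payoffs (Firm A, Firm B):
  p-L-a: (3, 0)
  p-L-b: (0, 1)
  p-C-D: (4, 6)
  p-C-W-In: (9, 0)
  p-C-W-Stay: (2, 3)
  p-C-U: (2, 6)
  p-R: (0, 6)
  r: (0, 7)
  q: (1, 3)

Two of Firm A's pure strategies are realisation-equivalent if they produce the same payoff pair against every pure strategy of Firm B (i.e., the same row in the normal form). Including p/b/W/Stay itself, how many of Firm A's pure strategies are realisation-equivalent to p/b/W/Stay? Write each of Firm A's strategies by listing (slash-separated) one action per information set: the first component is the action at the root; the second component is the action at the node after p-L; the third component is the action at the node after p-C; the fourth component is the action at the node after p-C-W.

Row for p/b/W/Stay (columns L, C, R): (0,1) (2,3) (0,6).
Every one of Firm A's information sets is on the play path for some reply by Firm B when Firm A follows p/b/W/Stay.
Changing the action at any of them therefore changes at least one column, so only p/b/W/Stay itself gives this row.

1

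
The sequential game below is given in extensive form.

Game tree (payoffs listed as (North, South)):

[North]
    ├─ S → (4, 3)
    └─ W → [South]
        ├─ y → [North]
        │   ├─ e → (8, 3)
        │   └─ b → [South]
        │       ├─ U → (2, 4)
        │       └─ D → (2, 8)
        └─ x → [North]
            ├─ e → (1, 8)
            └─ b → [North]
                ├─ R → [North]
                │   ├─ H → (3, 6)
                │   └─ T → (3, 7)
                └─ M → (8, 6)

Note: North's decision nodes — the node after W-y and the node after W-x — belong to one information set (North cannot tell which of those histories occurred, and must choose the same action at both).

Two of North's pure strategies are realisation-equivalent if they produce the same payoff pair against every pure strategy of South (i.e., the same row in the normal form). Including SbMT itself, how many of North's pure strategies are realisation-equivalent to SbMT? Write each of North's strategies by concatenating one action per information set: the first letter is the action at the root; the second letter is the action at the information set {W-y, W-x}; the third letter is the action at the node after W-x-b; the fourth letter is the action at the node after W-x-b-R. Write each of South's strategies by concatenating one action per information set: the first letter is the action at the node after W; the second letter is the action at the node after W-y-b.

Row for SbMT (columns yU, yD, xU, xD): (4,3) (4,3) (4,3) (4,3).
Under SbMT, North's choice at the information set {W-y, W-x} and at the node after W-x-b and at the node after W-x-b-R can never be reached regardless of what South does, so varying those choices leaves every outcome unchanged.
Holding the reachable choices fixed and varying the unreachable ones freely already gives 2 × 2 × 2 = 8 equivalent strategies.
No other strategy reproduces this row, so those 8 are the full class: SeRH, SeRT, SeMH, SeMT, SbRH, SbRT, SbMH, SbMT.

8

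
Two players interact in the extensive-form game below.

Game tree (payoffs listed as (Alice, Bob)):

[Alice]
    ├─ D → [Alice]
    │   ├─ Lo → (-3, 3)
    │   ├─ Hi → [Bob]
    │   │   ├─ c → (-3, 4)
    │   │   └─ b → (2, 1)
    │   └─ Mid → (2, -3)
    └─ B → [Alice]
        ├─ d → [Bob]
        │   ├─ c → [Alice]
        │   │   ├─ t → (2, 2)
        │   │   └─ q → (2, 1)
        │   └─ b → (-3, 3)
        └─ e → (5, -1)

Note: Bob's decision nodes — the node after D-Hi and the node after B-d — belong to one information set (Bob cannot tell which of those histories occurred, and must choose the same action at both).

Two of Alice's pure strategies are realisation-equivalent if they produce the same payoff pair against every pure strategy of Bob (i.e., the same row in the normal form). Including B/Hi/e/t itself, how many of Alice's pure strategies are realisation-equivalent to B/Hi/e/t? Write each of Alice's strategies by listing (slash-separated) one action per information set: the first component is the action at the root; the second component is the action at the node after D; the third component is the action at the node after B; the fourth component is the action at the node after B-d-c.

6

Row for B/Hi/e/t (columns c, b): (5,-1) (5,-1).
Under B/Hi/e/t, Alice's choice at the node after D and at the node after B-d-c can never be reached regardless of what Bob does, so varying those choices leaves every outcome unchanged.
Holding the reachable choices fixed and varying the unreachable ones freely already gives 3 × 2 = 6 equivalent strategies.
No other strategy reproduces this row, so those 6 are the full class: B/Lo/e/t, B/Lo/e/q, B/Hi/e/t, B/Hi/e/q, B/Mid/e/t, B/Mid/e/q.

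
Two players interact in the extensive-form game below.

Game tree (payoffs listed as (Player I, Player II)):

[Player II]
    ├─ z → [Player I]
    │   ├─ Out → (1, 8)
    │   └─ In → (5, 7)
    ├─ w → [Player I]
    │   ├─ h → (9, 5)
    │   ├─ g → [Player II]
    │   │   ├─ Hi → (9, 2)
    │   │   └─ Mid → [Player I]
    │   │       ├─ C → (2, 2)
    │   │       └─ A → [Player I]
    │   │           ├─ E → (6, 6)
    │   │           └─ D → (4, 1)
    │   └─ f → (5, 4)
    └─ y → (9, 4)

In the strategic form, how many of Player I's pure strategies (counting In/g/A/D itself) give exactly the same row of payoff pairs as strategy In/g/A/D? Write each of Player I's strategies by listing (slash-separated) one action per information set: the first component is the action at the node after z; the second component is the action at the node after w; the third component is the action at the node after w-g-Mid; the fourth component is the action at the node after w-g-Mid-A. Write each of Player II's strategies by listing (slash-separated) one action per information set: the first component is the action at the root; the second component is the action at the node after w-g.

Row for In/g/A/D (columns z/Hi, z/Mid, w/Hi, w/Mid, y/Hi, y/Mid): (5,7) (5,7) (9,2) (4,1) (9,4) (9,4).
Every one of Player I's information sets is on the play path for some reply by Player II when Player I follows In/g/A/D.
Changing the action at any of them therefore changes at least one column, so only In/g/A/D itself gives this row.

1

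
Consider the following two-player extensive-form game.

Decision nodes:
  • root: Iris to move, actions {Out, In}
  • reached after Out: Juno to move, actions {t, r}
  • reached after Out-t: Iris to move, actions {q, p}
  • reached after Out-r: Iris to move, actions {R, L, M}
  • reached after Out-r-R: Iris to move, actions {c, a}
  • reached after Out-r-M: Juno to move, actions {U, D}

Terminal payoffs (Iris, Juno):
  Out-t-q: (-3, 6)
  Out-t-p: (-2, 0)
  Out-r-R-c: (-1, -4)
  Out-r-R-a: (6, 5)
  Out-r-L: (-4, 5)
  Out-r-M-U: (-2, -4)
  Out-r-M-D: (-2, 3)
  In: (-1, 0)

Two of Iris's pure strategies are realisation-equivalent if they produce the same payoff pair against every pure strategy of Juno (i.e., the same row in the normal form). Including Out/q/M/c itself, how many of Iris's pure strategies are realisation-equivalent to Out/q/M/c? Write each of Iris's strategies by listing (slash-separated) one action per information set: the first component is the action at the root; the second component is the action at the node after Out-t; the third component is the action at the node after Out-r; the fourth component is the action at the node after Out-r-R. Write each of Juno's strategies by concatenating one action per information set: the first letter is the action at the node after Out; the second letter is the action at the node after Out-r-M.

Row for Out/q/M/c (columns tU, tD, rU, rD): (-3,6) (-3,6) (-2,-4) (-2,3).
Under Out/q/M/c, Iris's choice at the node after Out-r-R can never be reached regardless of what Juno does, so varying those choices leaves every outcome unchanged.
Holding the reachable choices fixed and varying the unreachable one freely already gives 2 equivalent strategies.
No other strategy reproduces this row, so those 2 are the full class: Out/q/M/c, Out/q/M/a.

2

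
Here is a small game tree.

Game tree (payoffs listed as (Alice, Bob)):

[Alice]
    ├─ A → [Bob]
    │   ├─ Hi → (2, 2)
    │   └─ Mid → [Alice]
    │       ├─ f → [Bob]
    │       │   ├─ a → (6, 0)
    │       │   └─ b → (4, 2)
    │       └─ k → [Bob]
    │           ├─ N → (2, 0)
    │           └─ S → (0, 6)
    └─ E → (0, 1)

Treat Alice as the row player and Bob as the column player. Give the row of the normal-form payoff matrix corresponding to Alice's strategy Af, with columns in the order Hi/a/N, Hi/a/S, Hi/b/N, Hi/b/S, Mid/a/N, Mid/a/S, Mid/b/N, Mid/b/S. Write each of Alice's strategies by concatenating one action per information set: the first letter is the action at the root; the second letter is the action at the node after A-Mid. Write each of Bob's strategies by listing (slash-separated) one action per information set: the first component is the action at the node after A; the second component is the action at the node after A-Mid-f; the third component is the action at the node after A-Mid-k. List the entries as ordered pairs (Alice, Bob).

(2,2) (2,2) (2,2) (2,2) (6,0) (6,0) (4,2) (4,2)

vs Hi/a/N: Alice plays A → Bob plays Hi at [A] → (2, 2)
vs Hi/a/S: Alice plays A → Bob plays Hi at [A] → (2, 2)
vs Hi/b/N: Alice plays A → Bob plays Hi at [A] → (2, 2)
vs Hi/b/S: Alice plays A → Bob plays Hi at [A] → (2, 2)
vs Mid/a/N: Alice plays A → Bob plays Mid at [A] → Alice plays f at [A-Mid] → Bob plays a at [A-Mid-f] → (6, 0)
vs Mid/a/S: Alice plays A → Bob plays Mid at [A] → Alice plays f at [A-Mid] → Bob plays a at [A-Mid-f] → (6, 0)
vs Mid/b/N: Alice plays A → Bob plays Mid at [A] → Alice plays f at [A-Mid] → Bob plays b at [A-Mid-f] → (4, 2)
vs Mid/b/S: Alice plays A → Bob plays Mid at [A] → Alice plays f at [A-Mid] → Bob plays b at [A-Mid-f] → (4, 2)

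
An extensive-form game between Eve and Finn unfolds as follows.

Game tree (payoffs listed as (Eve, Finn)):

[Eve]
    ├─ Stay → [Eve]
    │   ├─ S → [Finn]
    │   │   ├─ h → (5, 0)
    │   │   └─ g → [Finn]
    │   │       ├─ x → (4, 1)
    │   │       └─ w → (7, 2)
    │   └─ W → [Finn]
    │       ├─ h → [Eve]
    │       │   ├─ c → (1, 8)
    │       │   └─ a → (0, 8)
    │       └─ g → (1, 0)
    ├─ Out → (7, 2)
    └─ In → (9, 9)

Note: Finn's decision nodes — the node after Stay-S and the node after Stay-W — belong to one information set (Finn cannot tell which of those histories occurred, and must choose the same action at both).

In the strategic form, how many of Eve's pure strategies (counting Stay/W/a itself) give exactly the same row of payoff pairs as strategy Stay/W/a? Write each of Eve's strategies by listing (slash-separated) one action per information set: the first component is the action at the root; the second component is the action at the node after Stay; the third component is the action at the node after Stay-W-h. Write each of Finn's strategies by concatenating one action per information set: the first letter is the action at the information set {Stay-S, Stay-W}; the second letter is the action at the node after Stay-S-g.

Row for Stay/W/a (columns hx, hw, gx, gw): (0,8) (0,8) (1,0) (1,0).
Every one of Eve's information sets is on the play path for some reply by Finn when Eve follows Stay/W/a.
Changing the action at any of them therefore changes at least one column, so only Stay/W/a itself gives this row.

1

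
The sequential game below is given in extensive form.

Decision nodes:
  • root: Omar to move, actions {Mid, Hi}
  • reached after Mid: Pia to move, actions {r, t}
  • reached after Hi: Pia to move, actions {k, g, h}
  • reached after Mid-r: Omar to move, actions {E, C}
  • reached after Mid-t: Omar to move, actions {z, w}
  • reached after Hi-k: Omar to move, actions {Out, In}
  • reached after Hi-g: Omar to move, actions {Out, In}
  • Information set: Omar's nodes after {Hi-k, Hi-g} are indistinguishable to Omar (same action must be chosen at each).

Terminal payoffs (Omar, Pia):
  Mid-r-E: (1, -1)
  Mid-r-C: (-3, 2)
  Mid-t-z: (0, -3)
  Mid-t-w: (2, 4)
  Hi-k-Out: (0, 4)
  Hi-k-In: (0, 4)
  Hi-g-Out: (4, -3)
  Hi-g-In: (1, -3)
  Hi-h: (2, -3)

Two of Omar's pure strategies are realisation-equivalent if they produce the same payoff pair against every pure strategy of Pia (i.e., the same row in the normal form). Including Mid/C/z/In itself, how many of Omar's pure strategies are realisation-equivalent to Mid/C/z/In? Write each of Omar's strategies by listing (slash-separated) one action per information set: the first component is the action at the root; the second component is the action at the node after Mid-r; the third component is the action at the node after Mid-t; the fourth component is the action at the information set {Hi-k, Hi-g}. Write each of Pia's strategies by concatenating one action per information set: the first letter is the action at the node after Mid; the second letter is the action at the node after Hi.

2

Row for Mid/C/z/In (columns rk, rg, rh, tk, tg, th): (-3,2) (-3,2) (-3,2) (0,-3) (0,-3) (0,-3).
Under Mid/C/z/In, Omar's choice at the information set {Hi-k, Hi-g} can never be reached regardless of what Pia does, so varying those choices leaves every outcome unchanged.
Holding the reachable choices fixed and varying the unreachable one freely already gives 2 equivalent strategies.
No other strategy reproduces this row, so those 2 are the full class: Mid/C/z/Out, Mid/C/z/In.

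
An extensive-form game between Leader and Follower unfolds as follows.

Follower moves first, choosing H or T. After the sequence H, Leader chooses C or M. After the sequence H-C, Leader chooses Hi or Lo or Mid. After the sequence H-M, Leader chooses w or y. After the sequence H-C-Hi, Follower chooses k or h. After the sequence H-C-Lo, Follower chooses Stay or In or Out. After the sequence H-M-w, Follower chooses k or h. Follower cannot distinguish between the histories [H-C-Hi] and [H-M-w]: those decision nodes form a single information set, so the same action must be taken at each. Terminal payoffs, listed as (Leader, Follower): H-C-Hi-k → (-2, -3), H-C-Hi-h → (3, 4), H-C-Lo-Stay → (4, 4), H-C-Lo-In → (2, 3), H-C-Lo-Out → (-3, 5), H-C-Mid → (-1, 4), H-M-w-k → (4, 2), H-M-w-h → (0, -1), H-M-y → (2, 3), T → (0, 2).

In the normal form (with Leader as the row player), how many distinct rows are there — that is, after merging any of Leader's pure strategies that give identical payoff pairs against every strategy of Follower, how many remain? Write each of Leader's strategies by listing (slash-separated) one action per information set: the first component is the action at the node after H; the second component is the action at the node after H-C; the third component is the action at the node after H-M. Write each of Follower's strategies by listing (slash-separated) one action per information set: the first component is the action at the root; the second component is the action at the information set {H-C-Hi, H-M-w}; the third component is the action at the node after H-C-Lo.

Leader has 12 pure strategies: C/Hi/w, C/Hi/y, C/Lo/w, C/Lo/y, C/Mid/w, C/Mid/y, M/Hi/w, M/Hi/y, M/Lo/w, M/Lo/y, M/Mid/w, M/Mid/y. Columns: H/k/Stay, H/k/In, H/k/Out, H/h/Stay, H/h/In, H/h/Out, T/k/Stay, T/k/In, T/k/Out, T/h/Stay, T/h/In, T/h/Out.
{C/Hi/w, C/Hi/y} → row (-2,-3) (-2,-3) (-2,-3) (3,4) (3,4) (3,4) (0,2) (0,2) (0,2) (0,2) (0,2) (0,2)
{C/Lo/w, C/Lo/y} → row (4,4) (2,3) (-3,5) (4,4) (2,3) (-3,5) (0,2) (0,2) (0,2) (0,2) (0,2) (0,2)
{C/Mid/w, C/Mid/y} → row (-1,4) (-1,4) (-1,4) (-1,4) (-1,4) (-1,4) (0,2) (0,2) (0,2) (0,2) (0,2) (0,2)
{M/Hi/w, M/Lo/w, M/Mid/w} → row (4,2) (4,2) (4,2) (0,-1) (0,-1) (0,-1) (0,2) (0,2) (0,2) (0,2) (0,2) (0,2)
{M/Hi/y, M/Lo/y, M/Mid/y} → row (2,3) (2,3) (2,3) (2,3) (2,3) (2,3) (0,2) (0,2) (0,2) (0,2) (0,2) (0,2)
That's 5 distinct rows out of 12 strategies.

5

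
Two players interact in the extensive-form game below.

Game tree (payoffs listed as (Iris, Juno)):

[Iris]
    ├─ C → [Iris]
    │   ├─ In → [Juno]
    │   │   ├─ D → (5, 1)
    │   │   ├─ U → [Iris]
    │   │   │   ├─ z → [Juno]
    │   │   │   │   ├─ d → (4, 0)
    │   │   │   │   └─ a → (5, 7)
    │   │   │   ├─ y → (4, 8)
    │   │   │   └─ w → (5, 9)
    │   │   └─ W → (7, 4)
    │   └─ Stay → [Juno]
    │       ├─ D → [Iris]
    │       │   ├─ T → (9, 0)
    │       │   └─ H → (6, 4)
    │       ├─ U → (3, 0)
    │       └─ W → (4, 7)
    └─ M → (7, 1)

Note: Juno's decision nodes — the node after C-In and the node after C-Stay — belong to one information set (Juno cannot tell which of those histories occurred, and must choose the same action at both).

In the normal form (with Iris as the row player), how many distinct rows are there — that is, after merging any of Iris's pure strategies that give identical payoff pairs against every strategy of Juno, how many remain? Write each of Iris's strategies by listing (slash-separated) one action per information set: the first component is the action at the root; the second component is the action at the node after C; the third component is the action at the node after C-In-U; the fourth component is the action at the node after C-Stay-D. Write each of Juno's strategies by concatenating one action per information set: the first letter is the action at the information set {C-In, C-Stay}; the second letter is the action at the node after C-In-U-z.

Iris has 24 pure strategies: C/In/z/T, C/In/z/H, C/In/y/T, C/In/y/H, C/In/w/T, C/In/w/H, C/Stay/z/T, C/Stay/z/H, C/Stay/y/T, C/Stay/y/H, C/Stay/w/T, C/Stay/w/H, M/In/z/T, M/In/z/H, M/In/y/T, M/In/y/H, M/In/w/T, M/In/w/H, M/Stay/z/T, M/Stay/z/H, M/Stay/y/T, M/Stay/y/H, M/Stay/w/T, M/Stay/w/H. Columns: Dd, Da, Ud, Ua, Wd, Wa.
{C/In/z/T, C/In/z/H} → row (5,1) (5,1) (4,0) (5,7) (7,4) (7,4)
{C/In/y/T, C/In/y/H} → row (5,1) (5,1) (4,8) (4,8) (7,4) (7,4)
{C/In/w/T, C/In/w/H} → row (5,1) (5,1) (5,9) (5,9) (7,4) (7,4)
{C/Stay/z/T, C/Stay/y/T, C/Stay/w/T} → row (9,0) (9,0) (3,0) (3,0) (4,7) (4,7)
{C/Stay/z/H, C/Stay/y/H, C/Stay/w/H} → row (6,4) (6,4) (3,0) (3,0) (4,7) (4,7)
{M/In/z/T, M/In/z/H, M/In/y/T, M/In/y/H, M/In/w/T, M/In/w/H, M/Stay/z/T, M/Stay/z/H, M/Stay/y/T, M/Stay/y/H, M/Stay/w/T, M/Stay/w/H} → row (7,1) (7,1) (7,1) (7,1) (7,1) (7,1)
That's 6 distinct rows out of 24 strategies.

6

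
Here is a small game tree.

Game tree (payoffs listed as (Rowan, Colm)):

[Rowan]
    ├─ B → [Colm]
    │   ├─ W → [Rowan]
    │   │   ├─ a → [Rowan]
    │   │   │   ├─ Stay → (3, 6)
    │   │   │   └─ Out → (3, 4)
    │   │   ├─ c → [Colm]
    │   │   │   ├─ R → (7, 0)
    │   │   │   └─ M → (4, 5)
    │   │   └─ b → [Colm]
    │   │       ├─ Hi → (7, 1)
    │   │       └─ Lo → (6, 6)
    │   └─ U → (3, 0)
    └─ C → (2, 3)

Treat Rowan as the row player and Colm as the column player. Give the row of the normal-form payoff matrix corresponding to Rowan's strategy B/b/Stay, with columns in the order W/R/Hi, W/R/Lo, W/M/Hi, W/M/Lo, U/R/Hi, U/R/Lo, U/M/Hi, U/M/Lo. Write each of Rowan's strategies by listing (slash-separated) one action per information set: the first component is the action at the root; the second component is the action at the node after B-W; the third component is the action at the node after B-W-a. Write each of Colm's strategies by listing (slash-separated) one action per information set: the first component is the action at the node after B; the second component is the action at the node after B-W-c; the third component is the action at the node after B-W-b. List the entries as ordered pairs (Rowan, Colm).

(7,1) (6,6) (7,1) (6,6) (3,0) (3,0) (3,0) (3,0)

vs W/R/Hi: Rowan plays B → Colm plays W at [B] → Rowan plays b at [B-W] → Colm plays Hi at [B-W-b] → (7, 1)
vs W/R/Lo: Rowan plays B → Colm plays W at [B] → Rowan plays b at [B-W] → Colm plays Lo at [B-W-b] → (6, 6)
vs W/M/Hi: Rowan plays B → Colm plays W at [B] → Rowan plays b at [B-W] → Colm plays Hi at [B-W-b] → (7, 1)
vs W/M/Lo: Rowan plays B → Colm plays W at [B] → Rowan plays b at [B-W] → Colm plays Lo at [B-W-b] → (6, 6)
vs U/R/Hi: Rowan plays B → Colm plays U at [B] → (3, 0)
vs U/R/Lo: Rowan plays B → Colm plays U at [B] → (3, 0)
vs U/M/Hi: Rowan plays B → Colm plays U at [B] → (3, 0)
vs U/M/Lo: Rowan plays B → Colm plays U at [B] → (3, 0)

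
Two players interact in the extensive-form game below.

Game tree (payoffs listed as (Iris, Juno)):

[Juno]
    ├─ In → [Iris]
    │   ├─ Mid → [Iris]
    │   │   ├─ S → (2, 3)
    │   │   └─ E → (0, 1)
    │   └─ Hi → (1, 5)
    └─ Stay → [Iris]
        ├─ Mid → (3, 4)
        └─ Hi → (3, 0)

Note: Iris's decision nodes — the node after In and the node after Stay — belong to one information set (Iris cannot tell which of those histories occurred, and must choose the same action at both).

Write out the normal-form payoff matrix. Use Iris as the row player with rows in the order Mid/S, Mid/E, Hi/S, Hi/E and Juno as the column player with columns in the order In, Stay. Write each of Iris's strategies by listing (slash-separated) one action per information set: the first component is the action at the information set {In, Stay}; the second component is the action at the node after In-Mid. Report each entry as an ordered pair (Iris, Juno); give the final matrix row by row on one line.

            In     Stay
Mid/S    (2,3)    (3,4)
Mid/E    (0,1)    (3,4)
 Hi/S    (1,5)    (3,0)
 Hi/E    (1,5)    (3,0)

Mid/S: (2,3) (3,4) | Mid/E: (0,1) (3,4) | Hi/S: (1,5) (3,0) | Hi/E: (1,5) (3,0)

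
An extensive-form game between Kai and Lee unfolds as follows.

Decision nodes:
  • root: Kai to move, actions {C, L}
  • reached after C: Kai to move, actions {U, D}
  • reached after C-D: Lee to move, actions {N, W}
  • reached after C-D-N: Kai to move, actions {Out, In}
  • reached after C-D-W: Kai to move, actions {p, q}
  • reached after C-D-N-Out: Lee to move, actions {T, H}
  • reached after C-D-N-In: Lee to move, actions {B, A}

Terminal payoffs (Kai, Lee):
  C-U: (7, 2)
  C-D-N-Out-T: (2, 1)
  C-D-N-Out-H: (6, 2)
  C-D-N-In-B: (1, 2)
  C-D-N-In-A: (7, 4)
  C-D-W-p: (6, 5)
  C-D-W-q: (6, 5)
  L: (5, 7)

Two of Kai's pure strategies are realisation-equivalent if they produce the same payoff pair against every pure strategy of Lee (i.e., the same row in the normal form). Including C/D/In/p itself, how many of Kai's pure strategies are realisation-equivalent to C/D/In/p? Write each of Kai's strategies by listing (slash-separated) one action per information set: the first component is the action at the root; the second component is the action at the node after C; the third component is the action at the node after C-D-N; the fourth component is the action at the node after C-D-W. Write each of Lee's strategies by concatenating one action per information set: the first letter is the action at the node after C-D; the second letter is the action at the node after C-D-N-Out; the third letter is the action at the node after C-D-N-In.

Row for C/D/In/p (columns NTB, NTA, NHB, NHA, WTB, WTA, WHB, WHA): (1,2) (7,4) (1,2) (7,4) (6,5) (6,5) (6,5) (6,5).
Every one of Kai's information sets is on the play path for some reply by Lee when Kai follows C/D/In/p.
Even so, C/D/In/q happens to produce the same payoff in every column — so 2 strategies share this row.

2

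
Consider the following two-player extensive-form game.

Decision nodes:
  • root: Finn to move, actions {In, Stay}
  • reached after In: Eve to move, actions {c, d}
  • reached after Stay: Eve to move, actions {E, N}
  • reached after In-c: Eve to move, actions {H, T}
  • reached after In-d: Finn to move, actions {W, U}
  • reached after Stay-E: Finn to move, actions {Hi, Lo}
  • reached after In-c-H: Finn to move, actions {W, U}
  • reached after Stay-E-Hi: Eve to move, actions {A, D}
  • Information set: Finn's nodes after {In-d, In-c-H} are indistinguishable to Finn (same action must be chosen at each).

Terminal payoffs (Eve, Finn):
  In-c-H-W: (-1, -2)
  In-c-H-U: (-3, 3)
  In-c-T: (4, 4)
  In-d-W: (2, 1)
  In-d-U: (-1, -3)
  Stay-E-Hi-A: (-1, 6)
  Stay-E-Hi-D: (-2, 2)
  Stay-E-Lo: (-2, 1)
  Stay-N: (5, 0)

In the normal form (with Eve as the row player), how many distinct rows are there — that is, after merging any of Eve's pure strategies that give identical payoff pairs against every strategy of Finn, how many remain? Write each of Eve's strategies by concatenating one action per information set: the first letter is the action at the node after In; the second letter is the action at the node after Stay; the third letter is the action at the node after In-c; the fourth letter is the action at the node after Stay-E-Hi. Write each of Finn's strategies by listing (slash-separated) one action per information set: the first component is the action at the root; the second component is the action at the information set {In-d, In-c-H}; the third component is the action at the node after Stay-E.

9

Eve has 16 pure strategies: cEHA, cEHD, cETA, cETD, cNHA, cNHD, cNTA, cNTD, dEHA, dEHD, dETA, dETD, dNHA, dNHD, dNTA, dNTD. Columns: In/W/Hi, In/W/Lo, In/U/Hi, In/U/Lo, Stay/W/Hi, Stay/W/Lo, Stay/U/Hi, Stay/U/Lo.
{cEHA} → row (-1,-2) (-1,-2) (-3,3) (-3,3) (-1,6) (-2,1) (-1,6) (-2,1)
{cEHD} → row (-1,-2) (-1,-2) (-3,3) (-3,3) (-2,2) (-2,1) (-2,2) (-2,1)
{cETA} → row (4,4) (4,4) (4,4) (4,4) (-1,6) (-2,1) (-1,6) (-2,1)
{cETD} → row (4,4) (4,4) (4,4) (4,4) (-2,2) (-2,1) (-2,2) (-2,1)
{cNHA, cNHD} → row (-1,-2) (-1,-2) (-3,3) (-3,3) (5,0) (5,0) (5,0) (5,0)
{cNTA, cNTD} → row (4,4) (4,4) (4,4) (4,4) (5,0) (5,0) (5,0) (5,0)
{dEHA, dETA} → row (2,1) (2,1) (-1,-3) (-1,-3) (-1,6) (-2,1) (-1,6) (-2,1)
{dEHD, dETD} → row (2,1) (2,1) (-1,-3) (-1,-3) (-2,2) (-2,1) (-2,2) (-2,1)
{dNHA, dNHD, dNTA, dNTD} → row (2,1) (2,1) (-1,-3) (-1,-3) (5,0) (5,0) (5,0) (5,0)
That's 9 distinct rows out of 16 strategies.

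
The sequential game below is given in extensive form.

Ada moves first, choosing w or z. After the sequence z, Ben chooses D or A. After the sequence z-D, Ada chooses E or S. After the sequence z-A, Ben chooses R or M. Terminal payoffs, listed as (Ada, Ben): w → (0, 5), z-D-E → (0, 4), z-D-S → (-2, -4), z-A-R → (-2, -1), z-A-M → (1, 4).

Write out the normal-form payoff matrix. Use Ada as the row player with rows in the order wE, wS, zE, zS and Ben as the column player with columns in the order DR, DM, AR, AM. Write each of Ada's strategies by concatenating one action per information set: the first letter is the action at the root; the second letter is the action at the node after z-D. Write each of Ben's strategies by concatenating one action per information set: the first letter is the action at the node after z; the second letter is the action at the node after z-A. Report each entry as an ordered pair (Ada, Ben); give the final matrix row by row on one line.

wE: (0,5) (0,5) (0,5) (0,5) | wS: (0,5) (0,5) (0,5) (0,5) | zE: (0,4) (0,4) (-2,-1) (1,4) | zS: (-2,-4) (-2,-4) (-2,-1) (1,4)

           DR       DM       AR       AM
  wE    (0,5)    (0,5)    (0,5)    (0,5)
  wS    (0,5)    (0,5)    (0,5)    (0,5)
  zE    (0,4)    (0,4)  (-2,-1)    (1,4)
  zS  (-2,-4)  (-2,-4)  (-2,-1)    (1,4)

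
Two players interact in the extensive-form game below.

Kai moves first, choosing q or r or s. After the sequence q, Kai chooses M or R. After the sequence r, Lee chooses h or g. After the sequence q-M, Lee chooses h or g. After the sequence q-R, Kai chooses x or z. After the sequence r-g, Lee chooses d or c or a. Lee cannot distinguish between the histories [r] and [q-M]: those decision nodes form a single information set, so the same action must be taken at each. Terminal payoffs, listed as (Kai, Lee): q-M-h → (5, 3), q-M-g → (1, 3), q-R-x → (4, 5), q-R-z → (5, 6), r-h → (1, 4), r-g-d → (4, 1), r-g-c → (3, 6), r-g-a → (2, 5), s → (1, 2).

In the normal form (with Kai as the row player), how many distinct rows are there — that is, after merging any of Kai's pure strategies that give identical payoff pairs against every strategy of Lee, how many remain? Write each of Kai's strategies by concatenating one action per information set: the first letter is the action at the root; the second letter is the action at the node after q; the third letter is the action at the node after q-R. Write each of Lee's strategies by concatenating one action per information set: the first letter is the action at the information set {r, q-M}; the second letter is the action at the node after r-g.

Kai has 12 pure strategies: qMx, qMz, qRx, qRz, rMx, rMz, rRx, rRz, sMx, sMz, sRx, sRz. Columns: hd, hc, ha, gd, gc, ga.
{qMx, qMz} → row (5,3) (5,3) (5,3) (1,3) (1,3) (1,3)
{qRx} → row (4,5) (4,5) (4,5) (4,5) (4,5) (4,5)
{qRz} → row (5,6) (5,6) (5,6) (5,6) (5,6) (5,6)
{rMx, rMz, rRx, rRz} → row (1,4) (1,4) (1,4) (4,1) (3,6) (2,5)
{sMx, sMz, sRx, sRz} → row (1,2) (1,2) (1,2) (1,2) (1,2) (1,2)
That's 5 distinct rows out of 12 strategies.

5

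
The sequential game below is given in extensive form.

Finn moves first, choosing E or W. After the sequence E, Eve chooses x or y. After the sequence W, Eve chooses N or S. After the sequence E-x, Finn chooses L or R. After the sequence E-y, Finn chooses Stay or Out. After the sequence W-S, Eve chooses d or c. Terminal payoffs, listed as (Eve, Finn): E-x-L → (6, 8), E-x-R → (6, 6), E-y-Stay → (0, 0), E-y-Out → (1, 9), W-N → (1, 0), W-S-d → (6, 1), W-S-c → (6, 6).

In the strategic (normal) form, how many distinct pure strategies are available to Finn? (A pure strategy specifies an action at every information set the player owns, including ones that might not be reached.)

8

Finn owns the root with actions {E, W} — two choices.
Finn owns the node after E-x with actions {L, R} — two choices.
Finn owns the node after E-y with actions {Stay, Out} — two choices.
A pure strategy fixes one action at each information set independently, so the count is the product 2 × 2 × 2 = 8.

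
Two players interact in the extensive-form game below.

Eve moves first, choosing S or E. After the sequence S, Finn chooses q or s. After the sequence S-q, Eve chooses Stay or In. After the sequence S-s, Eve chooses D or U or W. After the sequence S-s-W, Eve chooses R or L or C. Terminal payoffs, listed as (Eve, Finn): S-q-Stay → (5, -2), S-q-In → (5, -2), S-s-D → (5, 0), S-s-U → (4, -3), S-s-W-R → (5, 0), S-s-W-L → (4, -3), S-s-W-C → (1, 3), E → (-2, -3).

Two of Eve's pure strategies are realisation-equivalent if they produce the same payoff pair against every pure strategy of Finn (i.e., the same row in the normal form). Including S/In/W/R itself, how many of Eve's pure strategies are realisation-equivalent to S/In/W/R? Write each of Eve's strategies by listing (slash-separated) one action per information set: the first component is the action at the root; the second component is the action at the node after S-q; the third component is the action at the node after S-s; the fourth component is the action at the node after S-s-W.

Row for S/In/W/R (columns q, s): (5,-2) (5,0).
Every one of Eve's information sets is on the play path for some reply by Finn when Eve follows S/In/W/R.
Even so, S/Stay/D/R, S/Stay/D/L, S/Stay/D/C, S/Stay/W/R, S/In/D/R, S/In/D/L, S/In/D/C happen to produce the same payoff in every column — so 8 strategies share this row.

8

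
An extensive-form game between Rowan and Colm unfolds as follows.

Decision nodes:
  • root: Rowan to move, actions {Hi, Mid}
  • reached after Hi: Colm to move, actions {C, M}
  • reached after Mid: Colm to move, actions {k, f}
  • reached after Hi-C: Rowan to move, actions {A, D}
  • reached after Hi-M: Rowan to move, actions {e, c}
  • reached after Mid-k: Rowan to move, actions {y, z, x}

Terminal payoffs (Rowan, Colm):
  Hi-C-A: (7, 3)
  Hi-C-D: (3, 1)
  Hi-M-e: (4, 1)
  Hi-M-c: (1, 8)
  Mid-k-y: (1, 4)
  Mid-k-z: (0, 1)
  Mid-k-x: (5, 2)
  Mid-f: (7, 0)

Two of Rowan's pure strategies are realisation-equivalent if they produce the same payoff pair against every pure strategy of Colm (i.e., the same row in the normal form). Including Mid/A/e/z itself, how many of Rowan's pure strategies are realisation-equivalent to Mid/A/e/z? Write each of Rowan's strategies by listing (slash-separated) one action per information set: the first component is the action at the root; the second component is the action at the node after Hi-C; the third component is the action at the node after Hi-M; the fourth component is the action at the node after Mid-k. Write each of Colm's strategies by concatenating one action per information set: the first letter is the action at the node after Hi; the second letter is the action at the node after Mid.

Row for Mid/A/e/z (columns Ck, Cf, Mk, Mf): (0,1) (7,0) (0,1) (7,0).
Under Mid/A/e/z, Rowan's choice at the node after Hi-C and at the node after Hi-M can never be reached regardless of what Colm does, so varying those choices leaves every outcome unchanged.
Holding the reachable choices fixed and varying the unreachable ones freely already gives 2 × 2 = 4 equivalent strategies.
No other strategy reproduces this row, so those 4 are the full class: Mid/A/e/z, Mid/A/c/z, Mid/D/e/z, Mid/D/c/z.

4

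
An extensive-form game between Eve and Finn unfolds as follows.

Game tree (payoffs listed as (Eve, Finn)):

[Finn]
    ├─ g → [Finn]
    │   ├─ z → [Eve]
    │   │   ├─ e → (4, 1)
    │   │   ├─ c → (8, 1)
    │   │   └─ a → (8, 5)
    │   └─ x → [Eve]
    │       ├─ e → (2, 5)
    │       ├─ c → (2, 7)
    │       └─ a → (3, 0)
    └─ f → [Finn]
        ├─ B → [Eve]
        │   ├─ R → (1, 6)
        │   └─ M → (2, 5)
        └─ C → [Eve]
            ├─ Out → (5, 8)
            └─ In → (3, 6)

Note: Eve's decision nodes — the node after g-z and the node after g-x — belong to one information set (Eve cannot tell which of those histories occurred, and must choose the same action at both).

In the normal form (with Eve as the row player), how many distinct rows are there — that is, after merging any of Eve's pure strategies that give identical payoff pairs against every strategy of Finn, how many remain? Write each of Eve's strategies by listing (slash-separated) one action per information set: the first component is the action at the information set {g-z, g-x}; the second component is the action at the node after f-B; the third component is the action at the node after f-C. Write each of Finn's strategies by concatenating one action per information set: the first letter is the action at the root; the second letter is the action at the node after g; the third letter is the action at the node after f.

Eve has 12 pure strategies: e/R/Out, e/R/In, e/M/Out, e/M/In, c/R/Out, c/R/In, c/M/Out, c/M/In, a/R/Out, a/R/In, a/M/Out, a/M/In. Columns: gzB, gzC, gxB, gxC, fzB, fzC, fxB, fxC.
{e/R/Out} → row (4,1) (4,1) (2,5) (2,5) (1,6) (5,8) (1,6) (5,8)
{e/R/In} → row (4,1) (4,1) (2,5) (2,5) (1,6) (3,6) (1,6) (3,6)
{e/M/Out} → row (4,1) (4,1) (2,5) (2,5) (2,5) (5,8) (2,5) (5,8)
{e/M/In} → row (4,1) (4,1) (2,5) (2,5) (2,5) (3,6) (2,5) (3,6)
{c/R/Out} → row (8,1) (8,1) (2,7) (2,7) (1,6) (5,8) (1,6) (5,8)
{c/R/In} → row (8,1) (8,1) (2,7) (2,7) (1,6) (3,6) (1,6) (3,6)
{c/M/Out} → row (8,1) (8,1) (2,7) (2,7) (2,5) (5,8) (2,5) (5,8)
{c/M/In} → row (8,1) (8,1) (2,7) (2,7) (2,5) (3,6) (2,5) (3,6)
{a/R/Out} → row (8,5) (8,5) (3,0) (3,0) (1,6) (5,8) (1,6) (5,8)
{a/R/In} → row (8,5) (8,5) (3,0) (3,0) (1,6) (3,6) (1,6) (3,6)
{a/M/Out} → row (8,5) (8,5) (3,0) (3,0) (2,5) (5,8) (2,5) (5,8)
{a/M/In} → row (8,5) (8,5) (3,0) (3,0) (2,5) (3,6) (2,5) (3,6)
That's 12 distinct rows out of 12 strategies.

12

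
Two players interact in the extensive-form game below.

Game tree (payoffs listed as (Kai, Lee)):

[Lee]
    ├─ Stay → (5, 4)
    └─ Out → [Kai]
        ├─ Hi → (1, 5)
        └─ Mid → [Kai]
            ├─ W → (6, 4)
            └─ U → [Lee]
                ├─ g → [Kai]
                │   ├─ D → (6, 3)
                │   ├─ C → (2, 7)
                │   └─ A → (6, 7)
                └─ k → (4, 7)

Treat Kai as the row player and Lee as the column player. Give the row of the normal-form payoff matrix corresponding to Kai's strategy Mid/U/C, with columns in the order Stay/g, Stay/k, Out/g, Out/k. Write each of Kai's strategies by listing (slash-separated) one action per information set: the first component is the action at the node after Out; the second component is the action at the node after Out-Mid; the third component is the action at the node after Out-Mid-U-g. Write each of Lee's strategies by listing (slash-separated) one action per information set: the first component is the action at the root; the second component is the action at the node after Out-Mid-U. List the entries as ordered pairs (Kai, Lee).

vs Stay/g: Lee plays Stay → (5, 4)
vs Stay/k: Lee plays Stay → (5, 4)
vs Out/g: Lee plays Out → Kai plays Mid at [Out] → Kai plays U at [Out-Mid] → Lee plays g at [Out-Mid-U] → Kai plays C at [Out-Mid-U-g] → (2, 7)
vs Out/k: Lee plays Out → Kai plays Mid at [Out] → Kai plays U at [Out-Mid] → Lee plays k at [Out-Mid-U] → (4, 7)

(5,4) (5,4) (2,7) (4,7)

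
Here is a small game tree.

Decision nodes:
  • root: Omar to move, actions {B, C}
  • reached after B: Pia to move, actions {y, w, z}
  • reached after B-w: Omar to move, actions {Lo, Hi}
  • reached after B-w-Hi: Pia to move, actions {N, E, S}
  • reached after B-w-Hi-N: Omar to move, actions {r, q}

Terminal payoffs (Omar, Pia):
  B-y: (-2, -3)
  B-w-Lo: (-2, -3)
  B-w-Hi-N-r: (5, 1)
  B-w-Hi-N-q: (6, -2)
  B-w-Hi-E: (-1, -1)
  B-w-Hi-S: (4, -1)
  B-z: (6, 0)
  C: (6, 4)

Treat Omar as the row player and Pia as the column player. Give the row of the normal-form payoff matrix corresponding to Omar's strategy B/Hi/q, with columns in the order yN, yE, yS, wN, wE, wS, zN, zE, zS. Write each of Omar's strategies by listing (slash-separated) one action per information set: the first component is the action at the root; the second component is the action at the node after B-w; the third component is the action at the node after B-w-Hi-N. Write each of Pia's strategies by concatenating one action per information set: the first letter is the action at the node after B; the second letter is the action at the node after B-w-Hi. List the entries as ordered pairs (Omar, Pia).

(-2,-3) (-2,-3) (-2,-3) (6,-2) (-1,-1) (4,-1) (6,0) (6,0) (6,0)

vs yN: Omar plays B → Pia plays y at [B] → (-2, -3)
vs yE: Omar plays B → Pia plays y at [B] → (-2, -3)
vs yS: Omar plays B → Pia plays y at [B] → (-2, -3)
vs wN: Omar plays B → Pia plays w at [B] → Omar plays Hi at [B-w] → Pia plays N at [B-w-Hi] → Omar plays q at [B-w-Hi-N] → (6, -2)
vs wE: Omar plays B → Pia plays w at [B] → Omar plays Hi at [B-w] → Pia plays E at [B-w-Hi] → (-1, -1)
vs wS: Omar plays B → Pia plays w at [B] → Omar plays Hi at [B-w] → Pia plays S at [B-w-Hi] → (4, -1)
vs zN: Omar plays B → Pia plays z at [B] → (6, 0)
vs zE: Omar plays B → Pia plays z at [B] → (6, 0)
vs zS: Omar plays B → Pia plays z at [B] → (6, 0)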